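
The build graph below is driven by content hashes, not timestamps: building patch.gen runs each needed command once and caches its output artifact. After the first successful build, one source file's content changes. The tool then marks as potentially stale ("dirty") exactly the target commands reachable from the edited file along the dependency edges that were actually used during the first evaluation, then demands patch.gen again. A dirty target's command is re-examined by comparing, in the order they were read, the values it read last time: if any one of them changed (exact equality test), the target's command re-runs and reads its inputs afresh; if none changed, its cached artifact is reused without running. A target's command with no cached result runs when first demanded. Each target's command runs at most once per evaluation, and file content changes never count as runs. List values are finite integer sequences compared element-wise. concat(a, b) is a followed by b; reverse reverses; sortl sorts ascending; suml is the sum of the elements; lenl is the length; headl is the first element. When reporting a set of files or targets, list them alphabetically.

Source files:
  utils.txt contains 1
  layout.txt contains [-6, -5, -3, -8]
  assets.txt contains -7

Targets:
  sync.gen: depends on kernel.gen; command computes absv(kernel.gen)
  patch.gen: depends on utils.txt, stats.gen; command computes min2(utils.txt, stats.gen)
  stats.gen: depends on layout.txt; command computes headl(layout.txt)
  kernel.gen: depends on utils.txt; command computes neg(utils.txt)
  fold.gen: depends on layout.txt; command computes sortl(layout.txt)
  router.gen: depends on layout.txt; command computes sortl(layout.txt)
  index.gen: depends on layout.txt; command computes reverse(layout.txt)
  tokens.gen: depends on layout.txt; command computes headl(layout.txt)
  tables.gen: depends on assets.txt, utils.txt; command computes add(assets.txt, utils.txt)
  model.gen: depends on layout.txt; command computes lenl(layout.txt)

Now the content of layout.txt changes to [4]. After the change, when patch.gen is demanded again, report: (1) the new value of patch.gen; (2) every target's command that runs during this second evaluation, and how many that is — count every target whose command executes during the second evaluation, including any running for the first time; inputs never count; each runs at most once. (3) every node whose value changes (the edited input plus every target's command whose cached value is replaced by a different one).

patch.gen now evaluates to 1.
Run set: patch.gen, stats.gen (2 run).
Changed values: layout.txt, patch.gen, stats.gen.

Initial pass — values computed on the first demand:
  stats.gen = headl([-6, -5, -3, -8]) = -6
  patch.gen = min2(1, -6) = -6

Second demand — change propagation:
  stats.gen: re-runs because layout.txt [-6, -5, -3, -8]->[4]; new result 4.
  patch.gen: re-runs because stats.gen -6->4; new result 1.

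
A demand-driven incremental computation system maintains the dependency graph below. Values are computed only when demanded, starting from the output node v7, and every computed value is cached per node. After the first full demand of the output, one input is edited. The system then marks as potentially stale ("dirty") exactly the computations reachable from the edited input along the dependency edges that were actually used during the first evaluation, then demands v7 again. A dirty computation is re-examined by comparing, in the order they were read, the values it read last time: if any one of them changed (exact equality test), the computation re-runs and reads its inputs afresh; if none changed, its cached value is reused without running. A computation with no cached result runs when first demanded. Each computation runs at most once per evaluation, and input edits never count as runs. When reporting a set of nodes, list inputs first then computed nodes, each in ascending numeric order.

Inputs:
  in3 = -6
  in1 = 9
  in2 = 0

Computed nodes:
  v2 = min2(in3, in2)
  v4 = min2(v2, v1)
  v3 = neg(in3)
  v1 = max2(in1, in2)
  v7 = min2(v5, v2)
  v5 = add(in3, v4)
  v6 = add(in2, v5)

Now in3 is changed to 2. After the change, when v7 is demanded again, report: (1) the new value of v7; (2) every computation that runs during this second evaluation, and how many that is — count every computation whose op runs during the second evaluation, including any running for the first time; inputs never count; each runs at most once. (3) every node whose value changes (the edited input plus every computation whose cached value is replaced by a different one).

New value of v7: 0.
Computations that run: v2, v4, v5, v7 — 4 in total.
Values that change: in3, v2, v4, v5, v7.

First evaluation (everything demanded from the output):
  v1 = max2(9, 0) = 9
  v2 = min2(-6, 0) = -6
  v4 = min2(-6, 9) = -6
  v5 = add(-6, -6) = -12
  v7 = min2(-12, -6) = -12

Propagation after the edit:
  v2: runs — in3 -6->2; result 0.
  v4: runs — v2 -6->0; result 0.
  v5: runs — in3 -6->2; v4 -6->0; result 2.
  v7: runs — v5 -12->2; v2 -6->0; result 0.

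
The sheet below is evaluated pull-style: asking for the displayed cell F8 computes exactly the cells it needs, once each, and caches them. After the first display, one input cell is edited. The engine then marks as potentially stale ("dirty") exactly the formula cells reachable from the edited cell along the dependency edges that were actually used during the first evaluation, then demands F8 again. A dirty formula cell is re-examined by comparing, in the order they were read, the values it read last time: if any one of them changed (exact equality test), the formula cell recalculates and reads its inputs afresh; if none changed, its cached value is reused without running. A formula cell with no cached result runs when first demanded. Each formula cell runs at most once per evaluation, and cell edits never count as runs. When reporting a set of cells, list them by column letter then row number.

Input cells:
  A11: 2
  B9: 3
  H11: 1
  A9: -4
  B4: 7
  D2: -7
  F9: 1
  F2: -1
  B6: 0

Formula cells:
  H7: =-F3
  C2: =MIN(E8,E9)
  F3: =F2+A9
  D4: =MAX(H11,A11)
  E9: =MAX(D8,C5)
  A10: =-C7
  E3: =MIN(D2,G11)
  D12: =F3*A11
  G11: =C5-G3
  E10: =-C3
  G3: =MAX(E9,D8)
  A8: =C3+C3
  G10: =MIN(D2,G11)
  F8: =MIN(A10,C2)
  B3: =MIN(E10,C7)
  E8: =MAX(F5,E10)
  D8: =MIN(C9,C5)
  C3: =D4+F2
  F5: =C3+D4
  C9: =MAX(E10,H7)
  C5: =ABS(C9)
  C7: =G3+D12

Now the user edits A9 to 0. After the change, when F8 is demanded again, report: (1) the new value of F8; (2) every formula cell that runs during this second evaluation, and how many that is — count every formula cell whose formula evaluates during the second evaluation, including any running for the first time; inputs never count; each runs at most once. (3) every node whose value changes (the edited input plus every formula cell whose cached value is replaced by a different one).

Demanding F8 again yields 1.
12 formula cells run: A10, C2, C5, C7, C9, D8, D12, E9, F3, F8, G3, H7.
The nodes whose values change: A9, A10, C2, C5, C7, C9, D8, D12, E9, F3, F8, G3, H7.

First demand of the output computes:
  D4 = MAX(1, 2) = 2
  C3 = 2 + -1 = 1
  E10 = -(1) = -1
  F3 = -1 + -4 = -5
  D12 = -5 * 2 = -10
  F5 = 1 + 2 = 3
  E8 = MAX(3, -1) = 3
  H7 = -(-5) = 5
  C9 = MAX(-1, 5) = 5
  C5 = ABS(5) = 5
  D8 = MIN(5, 5) = 5
  E9 = MAX(5, 5) = 5
  C2 = MIN(3, 5) = 3
  G3 = MAX(5, 5) = 5
  C7 = 5 + -10 = -5
  A10 = -(-5) = 5
  F8 = MIN(5, 3) = 3

After the edit, cleaning proceeds:
  F3: a read changed (A9 -4->0) — executes, giving -1.
  D12: a read changed (F3 -5->-1) — executes, giving -2.
  H7: a read changed (F3 -5->-1) — executes, giving 1.
  C9: a read changed (H7 5->1) — executes, giving 1.
  C5: a read changed (C9 5->1) — executes, giving 1.
  D8: a read changed (C9 5->1; C5 5->1) — executes, giving 1.
  E9: a read changed (D8 5->1; C5 5->1) — executes, giving 1.
  C2: a read changed (E9 5->1) — executes, giving 1.
  G3: a read changed (E9 5->1; D8 5->1) — executes, giving 1.
  C7: a read changed (G3 5->1; D12 -10->-2) — executes, giving -1.
  A10: a read changed (C7 -5->-1) — executes, giving 1.
  F8: a read changed (A10 5->1; C2 3->1) — executes, giving 1.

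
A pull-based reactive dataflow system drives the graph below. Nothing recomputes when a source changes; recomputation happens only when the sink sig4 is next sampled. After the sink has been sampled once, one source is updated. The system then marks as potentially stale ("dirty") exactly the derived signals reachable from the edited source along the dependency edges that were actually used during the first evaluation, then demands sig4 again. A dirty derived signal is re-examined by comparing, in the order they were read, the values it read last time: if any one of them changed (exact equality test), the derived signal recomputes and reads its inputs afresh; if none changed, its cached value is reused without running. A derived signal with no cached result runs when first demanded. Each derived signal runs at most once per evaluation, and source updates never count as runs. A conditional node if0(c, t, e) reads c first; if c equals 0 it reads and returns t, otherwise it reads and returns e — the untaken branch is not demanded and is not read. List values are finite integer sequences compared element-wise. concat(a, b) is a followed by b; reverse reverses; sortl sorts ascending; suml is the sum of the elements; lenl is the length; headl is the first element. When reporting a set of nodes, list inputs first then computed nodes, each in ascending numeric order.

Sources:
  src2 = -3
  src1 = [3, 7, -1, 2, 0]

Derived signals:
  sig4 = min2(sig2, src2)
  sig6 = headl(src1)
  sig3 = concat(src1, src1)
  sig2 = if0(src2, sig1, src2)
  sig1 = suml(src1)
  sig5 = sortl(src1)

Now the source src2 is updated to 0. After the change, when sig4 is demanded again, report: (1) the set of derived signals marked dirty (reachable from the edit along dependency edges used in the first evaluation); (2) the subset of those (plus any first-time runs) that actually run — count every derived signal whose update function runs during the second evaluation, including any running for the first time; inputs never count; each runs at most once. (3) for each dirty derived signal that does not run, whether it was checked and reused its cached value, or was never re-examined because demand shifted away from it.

Marked dirty: sig2, sig4.
Derived signals that run: sig1, sig2, sig4 — 3 in total.
Every dirty derived signal ran.
Key observation: a condition flipped, so demand reaches new nodes — sig1 runs for the first time.

First evaluation (everything demanded from the output):
  sig2 = if0(src2=-3 -> else branch src2) = -3
  sig4 = min2(-3, -3) = -3

Propagation after the edit:
  sig1: demanded for the first time — runs, produces 11.
  sig2: runs — src2 -3->0; src2 -3->0; result 11.
  sig4: runs — sig2 -3->11; src2 -3->0; result 0.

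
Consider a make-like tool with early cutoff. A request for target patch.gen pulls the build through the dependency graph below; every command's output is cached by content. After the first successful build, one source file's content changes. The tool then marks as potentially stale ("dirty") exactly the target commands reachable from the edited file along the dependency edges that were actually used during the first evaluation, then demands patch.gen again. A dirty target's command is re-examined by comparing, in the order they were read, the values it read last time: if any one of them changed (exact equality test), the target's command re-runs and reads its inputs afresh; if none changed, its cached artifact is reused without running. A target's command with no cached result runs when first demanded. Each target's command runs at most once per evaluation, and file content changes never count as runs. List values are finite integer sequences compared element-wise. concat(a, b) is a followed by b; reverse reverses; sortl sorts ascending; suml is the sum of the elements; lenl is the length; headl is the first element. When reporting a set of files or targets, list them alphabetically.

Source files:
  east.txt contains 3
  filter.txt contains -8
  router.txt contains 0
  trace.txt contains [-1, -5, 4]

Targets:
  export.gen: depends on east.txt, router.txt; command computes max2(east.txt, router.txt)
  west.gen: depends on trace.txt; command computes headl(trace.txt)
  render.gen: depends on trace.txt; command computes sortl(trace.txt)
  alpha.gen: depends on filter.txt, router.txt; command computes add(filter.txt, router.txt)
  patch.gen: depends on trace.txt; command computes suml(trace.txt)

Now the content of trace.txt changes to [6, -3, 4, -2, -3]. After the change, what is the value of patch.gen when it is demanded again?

First demand of the output computes:
  patch.gen = suml([-1, -5, 4]) = -2

After the edit, cleaning proceeds:
  patch.gen: a read changed (trace.txt [-1, -5, 4]->[6, -3, 4, -2, -3]) — executes, giving 2.

Demanding patch.gen again yields 2.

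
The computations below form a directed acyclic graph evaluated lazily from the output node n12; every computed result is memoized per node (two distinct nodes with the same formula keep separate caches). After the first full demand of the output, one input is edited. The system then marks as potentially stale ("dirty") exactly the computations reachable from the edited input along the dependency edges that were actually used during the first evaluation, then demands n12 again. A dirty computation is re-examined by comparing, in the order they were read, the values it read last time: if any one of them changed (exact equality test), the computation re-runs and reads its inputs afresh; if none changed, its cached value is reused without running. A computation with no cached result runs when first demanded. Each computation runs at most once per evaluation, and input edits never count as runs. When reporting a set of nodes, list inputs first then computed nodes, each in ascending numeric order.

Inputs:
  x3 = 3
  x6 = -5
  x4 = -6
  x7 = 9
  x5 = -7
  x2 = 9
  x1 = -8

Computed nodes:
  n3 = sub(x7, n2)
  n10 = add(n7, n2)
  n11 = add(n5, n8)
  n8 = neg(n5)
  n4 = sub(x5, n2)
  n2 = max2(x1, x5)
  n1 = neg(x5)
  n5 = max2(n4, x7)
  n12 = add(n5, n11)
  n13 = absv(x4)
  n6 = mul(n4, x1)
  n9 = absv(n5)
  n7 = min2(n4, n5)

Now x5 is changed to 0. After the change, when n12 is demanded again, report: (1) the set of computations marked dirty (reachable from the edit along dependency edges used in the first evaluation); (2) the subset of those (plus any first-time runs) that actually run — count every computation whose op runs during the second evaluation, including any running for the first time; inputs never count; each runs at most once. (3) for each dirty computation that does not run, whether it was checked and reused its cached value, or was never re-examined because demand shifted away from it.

The edit dirties: n2, n4, n5, n8, n11, n12.
2 computations run: n2, n4.
Cache hits after checking: n5, n8, n11, n12.
Note the absorption at n4: it re-runs yet its value is the same, leaving the output's value untouched.

First demand of the output computes:
  n2 = max2(-8, -7) = -7
  n4 = sub(-7, -7) = 0
  n5 = max2(0, 9) = 9
  n8 = neg(9) = -9
  n11 = add(9, -9) = 0
  n12 = add(9, 0) = 9

After the edit, cleaning proceeds:
  n2: a read changed (x5 -7->0) — executes, giving 0.
  n4: a read changed (x5 -7->0; n2 -7->0) — executes, giving 0 — identical to its old value.
  n5: dirty, but its reads are unchanged (n4 unchanged, x7 unchanged); cached 9 stands.
  n8: dirty, but its reads are unchanged (n5 unchanged); cached -9 stands.
  n11: dirty, but its reads are unchanged (n5 unchanged, n8 unchanged); cached 0 stands.
  n12: dirty, but its reads are unchanged (n5 unchanged, n11 unchanged); cached 9 stands.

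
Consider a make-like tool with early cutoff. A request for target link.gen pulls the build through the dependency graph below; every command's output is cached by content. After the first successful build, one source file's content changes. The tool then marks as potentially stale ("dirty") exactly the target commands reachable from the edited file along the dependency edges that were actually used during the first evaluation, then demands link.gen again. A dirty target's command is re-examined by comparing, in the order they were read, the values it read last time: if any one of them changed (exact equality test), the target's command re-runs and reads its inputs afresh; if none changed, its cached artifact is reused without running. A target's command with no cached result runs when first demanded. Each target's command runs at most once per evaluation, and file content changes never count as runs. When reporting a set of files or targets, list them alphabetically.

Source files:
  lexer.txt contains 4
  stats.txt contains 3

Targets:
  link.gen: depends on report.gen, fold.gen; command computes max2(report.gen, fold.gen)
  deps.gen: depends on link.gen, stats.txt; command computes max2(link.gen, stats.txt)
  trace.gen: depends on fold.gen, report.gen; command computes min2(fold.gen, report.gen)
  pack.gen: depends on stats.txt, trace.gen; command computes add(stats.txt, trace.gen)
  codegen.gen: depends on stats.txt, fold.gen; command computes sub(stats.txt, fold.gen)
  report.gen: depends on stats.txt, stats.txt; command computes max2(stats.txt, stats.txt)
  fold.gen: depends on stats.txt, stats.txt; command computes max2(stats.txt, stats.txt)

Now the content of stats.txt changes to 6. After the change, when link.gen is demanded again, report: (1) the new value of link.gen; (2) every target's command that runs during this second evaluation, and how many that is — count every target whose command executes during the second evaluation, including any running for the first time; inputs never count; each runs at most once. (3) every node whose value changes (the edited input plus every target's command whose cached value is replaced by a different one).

Demanding link.gen again yields 6.
3 target commands run: fold.gen, link.gen, report.gen.
The nodes whose values change: fold.gen, link.gen, report.gen, stats.txt.

First demand of the output computes:
  fold.gen = max2(3, 3) = 3
  report.gen = max2(3, 3) = 3
  link.gen = max2(3, 3) = 3

After the edit, cleaning proceeds:
  fold.gen: a read changed (stats.txt 3->6; stats.txt 3->6) — executes, giving 6.
  report.gen: a read changed (stats.txt 3->6; stats.txt 3->6) — executes, giving 6.
  link.gen: a read changed (report.gen 3->6; fold.gen 3->6) — executes, giving 6.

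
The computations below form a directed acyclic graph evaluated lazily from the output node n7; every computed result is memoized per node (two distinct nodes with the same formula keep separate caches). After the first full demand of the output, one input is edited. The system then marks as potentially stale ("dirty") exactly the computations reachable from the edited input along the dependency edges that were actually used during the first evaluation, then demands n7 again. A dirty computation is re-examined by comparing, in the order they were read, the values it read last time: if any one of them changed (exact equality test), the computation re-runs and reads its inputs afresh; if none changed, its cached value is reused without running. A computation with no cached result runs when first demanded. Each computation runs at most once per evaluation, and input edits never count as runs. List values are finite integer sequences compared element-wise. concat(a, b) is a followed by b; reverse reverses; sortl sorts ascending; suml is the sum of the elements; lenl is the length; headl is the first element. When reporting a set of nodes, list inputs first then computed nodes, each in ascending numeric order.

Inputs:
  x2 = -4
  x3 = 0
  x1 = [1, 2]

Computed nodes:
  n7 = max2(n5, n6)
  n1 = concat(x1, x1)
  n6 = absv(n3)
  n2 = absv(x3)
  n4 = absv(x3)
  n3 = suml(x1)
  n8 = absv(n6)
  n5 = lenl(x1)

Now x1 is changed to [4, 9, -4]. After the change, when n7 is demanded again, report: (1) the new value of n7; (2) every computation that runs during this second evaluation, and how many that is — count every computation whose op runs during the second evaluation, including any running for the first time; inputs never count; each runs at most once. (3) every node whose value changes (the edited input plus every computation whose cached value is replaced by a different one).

First demand of the output computes:
  n3 = suml([1, 2]) = 3
  n5 = lenl([1, 2]) = 2
  n6 = absv(3) = 3
  n7 = max2(2, 3) = 3

After the edit, cleaning proceeds:
  n3: a read changed (x1 [1, 2]->[4, 9, -4]) — executes, giving 9.
  n5: a read changed (x1 [1, 2]->[4, 9, -4]) — executes, giving 3.
  n6: a read changed (n3 3->9) — executes, giving 9.
  n7: a read changed (n5 2->3; n6 3->9) — executes, giving 9.

Demanding n7 again yields 9.
4 computations run: n3, n5, n6, n7.
The nodes whose values change: x1, n3, n5, n6, n7.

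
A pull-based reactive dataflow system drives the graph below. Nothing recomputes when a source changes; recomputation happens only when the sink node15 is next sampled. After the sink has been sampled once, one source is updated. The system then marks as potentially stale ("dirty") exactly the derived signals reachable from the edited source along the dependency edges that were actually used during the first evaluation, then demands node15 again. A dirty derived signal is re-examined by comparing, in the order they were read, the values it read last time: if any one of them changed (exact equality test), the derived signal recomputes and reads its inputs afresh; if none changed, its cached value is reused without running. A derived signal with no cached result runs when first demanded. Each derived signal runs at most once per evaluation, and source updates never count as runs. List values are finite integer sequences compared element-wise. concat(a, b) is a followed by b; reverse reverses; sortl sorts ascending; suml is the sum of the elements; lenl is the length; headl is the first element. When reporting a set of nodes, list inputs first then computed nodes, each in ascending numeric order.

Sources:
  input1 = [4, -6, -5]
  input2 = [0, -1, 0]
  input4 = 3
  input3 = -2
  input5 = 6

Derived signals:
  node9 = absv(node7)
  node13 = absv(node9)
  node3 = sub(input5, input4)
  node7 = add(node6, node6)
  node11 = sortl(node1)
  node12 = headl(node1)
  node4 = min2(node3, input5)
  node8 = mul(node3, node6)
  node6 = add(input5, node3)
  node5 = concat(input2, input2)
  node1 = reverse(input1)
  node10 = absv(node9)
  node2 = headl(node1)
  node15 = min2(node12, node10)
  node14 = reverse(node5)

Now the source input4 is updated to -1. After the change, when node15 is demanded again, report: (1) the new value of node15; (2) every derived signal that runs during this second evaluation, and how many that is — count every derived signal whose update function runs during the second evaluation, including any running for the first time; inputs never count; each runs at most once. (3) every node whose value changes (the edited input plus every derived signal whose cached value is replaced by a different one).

First evaluation (everything demanded from the output):
  node1 = reverse([4, -6, -5]) = [-5, -6, 4]
  node3 = sub(6, 3) = 3
  node6 = add(6, 3) = 9
  node7 = add(9, 9) = 18
  node9 = absv(18) = 18
  node10 = absv(18) = 18
  node12 = headl([-5, -6, 4]) = -5
  node15 = min2(-5, 18) = -5

Propagation after the edit:
  node3: runs — input4 3->-1; result 7.
  node6: runs — node3 3->7; result 13.
  node7: runs — node6 9->13; node6 9->13; result 26.
  node9: runs — node7 18->26; result 26.
  node10: runs — node9 18->26; result 26.
  node15: runs — node10 18->26; result -5 (same value as before).

New value of node15: -5.
Derived signals that run: node3, node6, node7, node9, node10, node15 — 6 in total.
Values that change: input4, node3, node6, node7, node9, node10.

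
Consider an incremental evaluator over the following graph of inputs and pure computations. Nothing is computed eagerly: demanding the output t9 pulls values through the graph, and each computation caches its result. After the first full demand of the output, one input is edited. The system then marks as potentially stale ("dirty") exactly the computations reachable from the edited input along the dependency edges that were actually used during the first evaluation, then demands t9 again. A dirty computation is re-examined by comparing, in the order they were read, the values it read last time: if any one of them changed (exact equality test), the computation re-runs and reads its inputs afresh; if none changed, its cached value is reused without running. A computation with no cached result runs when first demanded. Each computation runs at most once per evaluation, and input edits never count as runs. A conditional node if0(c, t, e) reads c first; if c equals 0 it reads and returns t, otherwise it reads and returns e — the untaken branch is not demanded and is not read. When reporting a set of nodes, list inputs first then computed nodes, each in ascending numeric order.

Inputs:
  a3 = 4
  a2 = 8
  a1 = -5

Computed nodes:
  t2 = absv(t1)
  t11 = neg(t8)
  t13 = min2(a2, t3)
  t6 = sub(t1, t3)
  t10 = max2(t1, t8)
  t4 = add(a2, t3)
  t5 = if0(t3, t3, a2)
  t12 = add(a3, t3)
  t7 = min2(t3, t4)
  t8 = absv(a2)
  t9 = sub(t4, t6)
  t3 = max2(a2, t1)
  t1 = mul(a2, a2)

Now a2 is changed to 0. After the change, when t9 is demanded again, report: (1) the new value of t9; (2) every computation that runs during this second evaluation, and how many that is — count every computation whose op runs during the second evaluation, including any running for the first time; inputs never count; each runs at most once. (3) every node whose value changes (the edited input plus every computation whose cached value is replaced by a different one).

Initial pass — values computed on the first demand:
  t1 = mul(8, 8) = 64
  t3 = max2(8, 64) = 64
  t4 = add(8, 64) = 72
  t6 = sub(64, 64) = 0
  t9 = sub(72, 0) = 72

Second demand — change propagation:
  t1: re-runs because a2 8->0; a2 8->0; new result 0.
  t3: re-runs because a2 8->0; t1 64->0; new result 0.
  t4: re-runs because a2 8->0; t3 64->0; new result 0.
  t6: re-runs because t1 64->0; t3 64->0; new result 0 (unchanged).
  t9: re-runs because t4 72->0; new result 0.

t9 now evaluates to 0.
Run set: t1, t3, t4, t6, t9 (5 run).
Changed values: a2, t1, t3, t4, t9.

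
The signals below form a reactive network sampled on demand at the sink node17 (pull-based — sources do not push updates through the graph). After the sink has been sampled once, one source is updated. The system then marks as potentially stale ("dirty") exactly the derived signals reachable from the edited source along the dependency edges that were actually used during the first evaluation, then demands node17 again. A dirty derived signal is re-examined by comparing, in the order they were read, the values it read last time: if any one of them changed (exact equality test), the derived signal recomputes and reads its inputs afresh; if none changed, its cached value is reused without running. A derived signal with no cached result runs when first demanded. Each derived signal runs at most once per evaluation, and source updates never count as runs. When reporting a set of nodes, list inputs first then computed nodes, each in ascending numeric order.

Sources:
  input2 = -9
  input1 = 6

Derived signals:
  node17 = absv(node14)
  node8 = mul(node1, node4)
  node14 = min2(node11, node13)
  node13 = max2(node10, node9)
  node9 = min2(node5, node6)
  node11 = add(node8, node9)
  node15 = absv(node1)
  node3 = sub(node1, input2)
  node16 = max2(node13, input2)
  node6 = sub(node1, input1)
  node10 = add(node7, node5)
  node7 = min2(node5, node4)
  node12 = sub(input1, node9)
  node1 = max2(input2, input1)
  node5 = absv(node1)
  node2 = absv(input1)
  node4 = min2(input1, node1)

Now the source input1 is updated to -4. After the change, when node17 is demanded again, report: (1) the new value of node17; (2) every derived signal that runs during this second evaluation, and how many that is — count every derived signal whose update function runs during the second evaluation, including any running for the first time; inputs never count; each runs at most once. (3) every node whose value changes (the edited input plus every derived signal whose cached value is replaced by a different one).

Initial pass — values computed on the first demand:
  node1 = max2(-9, 6) = 6
  node4 = min2(6, 6) = 6
  node5 = absv(6) = 6
  node6 = sub(6, 6) = 0
  node7 = min2(6, 6) = 6
  node8 = mul(6, 6) = 36
  node9 = min2(6, 0) = 0
  node10 = add(6, 6) = 12
  node11 = add(36, 0) = 36
  node13 = max2(12, 0) = 12
  node14 = min2(36, 12) = 12
  node17 = absv(12) = 12

Second demand — change propagation:
  node1: re-runs because input1 6->-4; new result -4.
  node4: re-runs because input1 6->-4; node1 6->-4; new result -4.
  node5: re-runs because node1 6->-4; new result 4.
  node6: re-runs because node1 6->-4; input1 6->-4; new result 0 (unchanged).
  node7: re-runs because node5 6->4; node4 6->-4; new result -4.
  node8: re-runs because node1 6->-4; node4 6->-4; new result 16.
  node9: re-runs because node5 6->4; new result 0 (unchanged).
  node10: re-runs because node7 6->-4; node5 6->4; new result 0.
  node11: re-runs because node8 36->16; new result 16.
  node13: re-runs because node10 12->0; new result 0.
  node14: re-runs because node11 36->16; node13 12->0; new result 0.
  node17: re-runs because node14 12->0; new result 0.

node17 now evaluates to 0.
Run set: node1, node4, node5, node6, node7, node8, node9, node10, node11, node13, node14, node17 (12 run).
Changed values: input1, node1, node4, node5, node7, node8, node10, node11, node13, node14, node17.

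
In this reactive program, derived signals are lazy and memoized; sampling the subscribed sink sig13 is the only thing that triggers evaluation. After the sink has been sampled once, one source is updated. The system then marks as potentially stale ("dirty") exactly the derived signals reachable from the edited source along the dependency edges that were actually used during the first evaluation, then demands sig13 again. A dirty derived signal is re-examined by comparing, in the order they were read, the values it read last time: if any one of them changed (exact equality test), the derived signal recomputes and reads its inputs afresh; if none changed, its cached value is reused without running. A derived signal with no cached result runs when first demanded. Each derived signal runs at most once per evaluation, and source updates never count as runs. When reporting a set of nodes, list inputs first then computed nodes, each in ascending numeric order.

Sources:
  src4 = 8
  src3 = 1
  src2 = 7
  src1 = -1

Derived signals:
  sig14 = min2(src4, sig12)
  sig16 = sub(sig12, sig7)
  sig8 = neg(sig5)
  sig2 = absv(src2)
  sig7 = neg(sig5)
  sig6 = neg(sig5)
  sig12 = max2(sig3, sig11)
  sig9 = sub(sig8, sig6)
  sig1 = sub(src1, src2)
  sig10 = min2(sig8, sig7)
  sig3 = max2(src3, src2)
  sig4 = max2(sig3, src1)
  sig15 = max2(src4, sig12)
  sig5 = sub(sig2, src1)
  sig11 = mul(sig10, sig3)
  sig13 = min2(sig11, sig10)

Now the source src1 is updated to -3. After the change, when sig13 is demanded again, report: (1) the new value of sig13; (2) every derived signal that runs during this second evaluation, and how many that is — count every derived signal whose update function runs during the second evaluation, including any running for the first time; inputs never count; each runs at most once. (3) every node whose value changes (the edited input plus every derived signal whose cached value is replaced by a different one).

First demand of the output computes:
  sig2 = absv(7) = 7
  sig3 = max2(1, 7) = 7
  sig5 = sub(7, -1) = 8
  sig7 = neg(8) = -8
  sig8 = neg(8) = -8
  sig10 = min2(-8, -8) = -8
  sig11 = mul(-8, 7) = -56
  sig13 = min2(-56, -8) = -56

After the edit, cleaning proceeds:
  sig5: a read changed (src1 -1->-3) — executes, giving 10.
  sig7: a read changed (sig5 8->10) — executes, giving -10.
  sig8: a read changed (sig5 8->10) — executes, giving -10.
  sig10: a read changed (sig8 -8->-10; sig7 -8->-10) — executes, giving -10.
  sig11: a read changed (sig10 -8->-10) — executes, giving -70.
  sig13: a read changed (sig11 -56->-70; sig10 -8->-10) — executes, giving -70.

Demanding sig13 again yields -70.
6 derived signals run: sig5, sig7, sig8, sig10, sig11, sig13.
The nodes whose values change: src1, sig5, sig7, sig8, sig10, sig11, sig13.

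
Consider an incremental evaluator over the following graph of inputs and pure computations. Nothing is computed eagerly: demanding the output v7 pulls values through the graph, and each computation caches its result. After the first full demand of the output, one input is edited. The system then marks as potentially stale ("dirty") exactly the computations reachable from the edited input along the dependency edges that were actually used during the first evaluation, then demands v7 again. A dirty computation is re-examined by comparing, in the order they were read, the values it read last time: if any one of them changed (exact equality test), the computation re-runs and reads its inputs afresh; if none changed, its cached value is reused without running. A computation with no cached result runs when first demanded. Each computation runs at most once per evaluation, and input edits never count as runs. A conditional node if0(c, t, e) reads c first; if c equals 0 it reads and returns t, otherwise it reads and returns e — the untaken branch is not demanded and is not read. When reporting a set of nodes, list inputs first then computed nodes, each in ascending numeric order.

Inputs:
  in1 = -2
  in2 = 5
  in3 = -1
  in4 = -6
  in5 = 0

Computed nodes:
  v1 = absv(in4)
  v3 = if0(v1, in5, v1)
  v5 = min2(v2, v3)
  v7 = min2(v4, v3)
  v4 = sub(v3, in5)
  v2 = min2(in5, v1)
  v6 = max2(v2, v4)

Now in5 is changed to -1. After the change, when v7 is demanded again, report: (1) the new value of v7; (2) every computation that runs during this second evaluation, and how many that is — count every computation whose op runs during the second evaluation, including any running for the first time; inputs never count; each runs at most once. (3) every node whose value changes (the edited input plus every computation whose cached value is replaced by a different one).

v7 now evaluates to 6.
Run set: v4, v7 (2 run).
Changed values: in5, v4.

Initial pass — values computed on the first demand:
  v1 = absv(-6) = 6
  v3 = if0(v1=6 -> else branch v1) = 6
  v4 = sub(6, 0) = 6
  v7 = min2(6, 6) = 6

Second demand — change propagation:
  v4: re-runs because in5 0->-1; new result 7.
  v7: re-runs because v4 6->7; new result 6 (unchanged).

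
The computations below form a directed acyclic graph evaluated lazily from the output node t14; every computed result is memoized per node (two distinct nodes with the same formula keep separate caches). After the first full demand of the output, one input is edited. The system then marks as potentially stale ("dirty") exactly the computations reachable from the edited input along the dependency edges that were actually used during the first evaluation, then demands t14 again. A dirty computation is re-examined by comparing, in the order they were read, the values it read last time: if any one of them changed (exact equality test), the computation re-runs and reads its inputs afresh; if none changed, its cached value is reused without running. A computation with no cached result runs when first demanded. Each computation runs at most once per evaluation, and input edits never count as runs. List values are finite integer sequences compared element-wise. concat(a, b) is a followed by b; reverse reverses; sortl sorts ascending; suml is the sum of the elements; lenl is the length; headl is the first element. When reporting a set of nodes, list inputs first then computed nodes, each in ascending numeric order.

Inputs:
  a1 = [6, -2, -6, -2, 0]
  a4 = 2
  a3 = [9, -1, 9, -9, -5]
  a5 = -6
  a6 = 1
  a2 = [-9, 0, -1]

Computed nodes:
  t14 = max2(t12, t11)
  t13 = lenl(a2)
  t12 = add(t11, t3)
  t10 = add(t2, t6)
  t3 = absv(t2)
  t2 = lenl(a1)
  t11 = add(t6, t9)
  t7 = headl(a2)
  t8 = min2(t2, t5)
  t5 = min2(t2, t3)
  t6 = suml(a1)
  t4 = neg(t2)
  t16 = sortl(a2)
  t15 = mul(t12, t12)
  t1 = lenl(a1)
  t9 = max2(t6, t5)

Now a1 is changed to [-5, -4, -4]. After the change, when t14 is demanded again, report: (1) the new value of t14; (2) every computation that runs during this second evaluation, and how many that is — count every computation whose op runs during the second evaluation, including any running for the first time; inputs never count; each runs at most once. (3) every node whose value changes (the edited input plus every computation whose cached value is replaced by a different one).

First demand of the output computes:
  t2 = lenl([6, -2, -6, -2, 0]) = 5
  t3 = absv(5) = 5
  t5 = min2(5, 5) = 5
  t6 = suml([6, -2, -6, -2, 0]) = -4
  t9 = max2(-4, 5) = 5
  t11 = add(-4, 5) = 1
  t12 = add(1, 5) = 6
  t14 = max2(6, 1) = 6

After the edit, cleaning proceeds:
  t2: a read changed (a1 [6, -2, -6, -2, 0]->[-5, -4, -4]) — executes, giving 3.
  t3: a read changed (t2 5->3) — executes, giving 3.
  t5: a read changed (t2 5->3; t3 5->3) — executes, giving 3.
  t6: a read changed (a1 [6, -2, -6, -2, 0]->[-5, -4, -4]) — executes, giving -13.
  t9: a read changed (t6 -4->-13; t5 5->3) — executes, giving 3.
  t11: a read changed (t6 -4->-13; t9 5->3) — executes, giving -10.
  t12: a read changed (t11 1->-10; t3 5->3) — executes, giving -7.
  t14: a read changed (t12 6->-7; t11 1->-10) — executes, giving -7.

Demanding t14 again yields -7.
8 computations run: t2, t3, t5, t6, t9, t11, t12, t14.
The nodes whose values change: a1, t2, t3, t5, t6, t9, t11, t12, t14.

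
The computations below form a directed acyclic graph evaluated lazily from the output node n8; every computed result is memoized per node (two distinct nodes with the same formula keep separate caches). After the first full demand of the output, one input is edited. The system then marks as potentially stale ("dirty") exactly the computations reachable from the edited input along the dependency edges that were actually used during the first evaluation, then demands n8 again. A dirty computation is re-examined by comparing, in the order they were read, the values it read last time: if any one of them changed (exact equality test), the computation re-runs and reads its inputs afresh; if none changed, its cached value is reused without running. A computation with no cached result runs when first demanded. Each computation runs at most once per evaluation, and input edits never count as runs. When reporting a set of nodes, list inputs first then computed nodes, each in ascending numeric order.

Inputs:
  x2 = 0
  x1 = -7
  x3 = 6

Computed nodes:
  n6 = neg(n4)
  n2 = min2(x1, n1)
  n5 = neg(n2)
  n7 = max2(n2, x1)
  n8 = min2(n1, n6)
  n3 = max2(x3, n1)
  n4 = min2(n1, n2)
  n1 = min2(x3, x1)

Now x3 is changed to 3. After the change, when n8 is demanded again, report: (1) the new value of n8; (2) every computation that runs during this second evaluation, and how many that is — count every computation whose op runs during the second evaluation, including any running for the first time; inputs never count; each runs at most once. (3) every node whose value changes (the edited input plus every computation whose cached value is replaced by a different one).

First demand of the output computes:
  n1 = min2(6, -7) = -7
  n2 = min2(-7, -7) = -7
  n4 = min2(-7, -7) = -7
  n6 = neg(-7) = 7
  n8 = min2(-7, 7) = -7

After the edit, cleaning proceeds:
  n1: a read changed (x3 6->3) — executes, giving -7 — identical to its old value.
  n2: dirty, but its reads are unchanged (x1 unchanged, n1 unchanged); cached -7 stands.
  n4: dirty, but its reads are unchanged (n1 unchanged, n2 unchanged); cached -7 stands.
  n6: dirty, but its reads are unchanged (n4 unchanged); cached 7 stands.
  n8: dirty, but its reads are unchanged (n1 unchanged, n6 unchanged); cached -7 stands.

Note the absorption at n1: it re-runs yet its value is the same, leaving the output's value untouched.

Demanding n8 again yields -7.
1 computations run: n1.
The nodes whose values change: x3.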